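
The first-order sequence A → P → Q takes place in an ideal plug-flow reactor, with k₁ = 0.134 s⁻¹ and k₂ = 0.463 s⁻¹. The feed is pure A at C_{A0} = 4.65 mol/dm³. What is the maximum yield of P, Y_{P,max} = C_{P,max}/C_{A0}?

Evaluating C_P at τ_opt = ln(k₂/k₁)/(k₂−k₁) gives C_{P,max}/C_{A0} = (k₁/k₂)^[k₂/(k₂−k₁)].
= (0.134/0.463)^(0.463/(0.463−0.134)) = (0.2894)^(1.407) = 0.1747.

0.175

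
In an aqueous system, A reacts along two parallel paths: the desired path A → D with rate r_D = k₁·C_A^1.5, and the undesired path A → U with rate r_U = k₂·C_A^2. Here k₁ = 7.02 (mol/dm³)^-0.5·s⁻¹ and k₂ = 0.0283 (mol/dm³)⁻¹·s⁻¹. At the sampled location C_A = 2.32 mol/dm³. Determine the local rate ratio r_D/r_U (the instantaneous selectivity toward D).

163

S_{D/U} = r_D/r_U = (k₁·C_A^1.5)/(k₂·C_A^2) = (k₁/k₂)·C_A^-0.5.
= (7.02×2.320^1.5) / (0.0283×2.320^2) = 24.81/0.1523 = 163.
The undesired path is higher order in A, so low C_A (CSTR or dilute feed) favours D.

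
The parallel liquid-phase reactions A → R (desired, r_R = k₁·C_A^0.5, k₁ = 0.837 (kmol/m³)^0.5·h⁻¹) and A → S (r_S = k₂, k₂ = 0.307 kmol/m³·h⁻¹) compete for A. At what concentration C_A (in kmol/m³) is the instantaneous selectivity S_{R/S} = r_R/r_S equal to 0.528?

S_{R/S} = (k₁/k₂)·C_A^0.5 ⇒ C_A = (S·k₂/k₁)^(2).
= (0.528×0.307/0.837)^(2) = (0.1937)^(2) = 0.0375 kmol/m³.

0.0375 kmol/m³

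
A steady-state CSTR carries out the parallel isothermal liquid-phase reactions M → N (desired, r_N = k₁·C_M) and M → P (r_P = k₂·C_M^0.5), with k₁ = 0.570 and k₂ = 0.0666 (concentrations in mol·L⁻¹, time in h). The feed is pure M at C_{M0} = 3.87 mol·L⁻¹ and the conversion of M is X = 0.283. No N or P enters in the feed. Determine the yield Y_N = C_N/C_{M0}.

0.264

Exit C_M = C_{M0}(1−X) = 3.87×0.717 = 2.775 mol·L⁻¹.
Rates in a CSTR are evaluated at the outlet concentration: r_N = 0.570×2.775 = 1.582, r_P = 0.0666×2.775^0.5 = 0.1109.
Fraction of consumed M going to N: r_N/(r_N+r_P) = 0.9345.
C_N = 0.9345·C_{M0}·X = 0.9345×3.87×0.283 = 1.02 mol·L⁻¹; Y_N = C_N/C_{M0} = 0.264.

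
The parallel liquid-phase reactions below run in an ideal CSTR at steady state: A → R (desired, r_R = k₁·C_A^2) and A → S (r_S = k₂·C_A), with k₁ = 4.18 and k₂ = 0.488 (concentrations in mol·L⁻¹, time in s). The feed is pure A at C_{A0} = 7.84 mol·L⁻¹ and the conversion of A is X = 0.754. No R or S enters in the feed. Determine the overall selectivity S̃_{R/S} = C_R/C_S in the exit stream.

16.5

Exit C_A = C_{A0}(1−X) = 7.84×0.246 = 1.929 mol·L⁻¹.
Rates in a CSTR are evaluated at the outlet concentration: r_R = 4.18×1.929^2 = 15.55, r_S = 0.488×1.929 = 0.9412.
Overall selectivity = C_R/C_S = r_Rτ/(r_Sτ) = r_R/r_S = 16.5.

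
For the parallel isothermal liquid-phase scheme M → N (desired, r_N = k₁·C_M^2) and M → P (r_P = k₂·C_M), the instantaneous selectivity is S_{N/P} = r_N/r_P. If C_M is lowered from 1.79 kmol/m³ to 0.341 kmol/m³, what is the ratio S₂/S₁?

S_{N/P} = (k₁/k₂)·C_M, so S₂/S₁ = (C_{M,2}/C_{M,1}).
= 0.341/1.79 = 0.191.
Selectivity toward N falls as C_M falls — high-concentration operation is favoured.

0.191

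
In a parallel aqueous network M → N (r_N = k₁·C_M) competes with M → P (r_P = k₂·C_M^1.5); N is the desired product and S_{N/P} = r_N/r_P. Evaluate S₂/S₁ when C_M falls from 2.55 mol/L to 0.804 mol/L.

S_{N/P} = (k₁/k₂)·C_M^-0.5, so S₂/S₁ = (C_{M,2}/C_{M,1})^-0.5.
= (0.804/2.55)^(-0.5) = (0.3153)^(-0.5) = 1.78.

1.78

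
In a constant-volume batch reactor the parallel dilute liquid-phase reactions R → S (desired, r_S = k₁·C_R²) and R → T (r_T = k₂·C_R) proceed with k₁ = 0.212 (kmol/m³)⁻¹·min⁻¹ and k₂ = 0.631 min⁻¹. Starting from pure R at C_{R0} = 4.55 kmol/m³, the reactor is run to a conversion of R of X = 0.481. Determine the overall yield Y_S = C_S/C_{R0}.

C_R = C_{R0}(1−X) = 2.361 kmol/m³.
Along a PFR/batch, dC_T/dC_R = −r_T/(r_S+r_T) = −k₂/(k₂+k₁·C_R).
Integrating from C_{R0} to C_R: C_T = (0.631/0.212)·ln[(0.631+0.212·4.55)/(0.631+0.212·2.36)] = 2.976·ln(1.596/1.132) = 1.023 kmol/m³.
Then C_S = (C_{R0}−C_R) − C_T = 2.189 − 1.023 = 1.166 kmol/m³.
Y_S = C_S/C_{R0} = 1.166/4.55 = 0.256.

0.256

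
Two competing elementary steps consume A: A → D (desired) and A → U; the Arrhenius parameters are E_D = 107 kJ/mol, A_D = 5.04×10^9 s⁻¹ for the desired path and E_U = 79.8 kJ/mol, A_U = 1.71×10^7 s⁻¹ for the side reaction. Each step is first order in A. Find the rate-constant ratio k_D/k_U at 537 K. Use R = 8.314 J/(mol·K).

0.666

Since both paths have the same order in A, the concentration cancels and S_{D/U} = k_D/k_U = (A_D/A_U)·exp[(E_U−E_D)/(RT)].
(E_U−E_D)/(RT) = (79.8−107)×10³/(8.314×537) = -27200/4465 = -6.092.
k_D/k_U = (5.04×10^9/1.71×10^7)·exp(-6.092) = 294.7 × 0.002260 = 0.666.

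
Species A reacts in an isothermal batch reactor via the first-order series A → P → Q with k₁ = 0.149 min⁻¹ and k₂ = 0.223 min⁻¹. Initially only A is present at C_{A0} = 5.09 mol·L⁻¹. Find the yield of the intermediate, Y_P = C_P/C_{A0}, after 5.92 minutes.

For first-order series with pure A initially, C_P(t) = k₁C_{A0}/(k₂−k₁)·(e^(−k₁t) − e^(−k₂t)).
e^(−k₁t) = e^(−0.149×5.92) = e^(−0.8821) = 0.4139; e^(−k₂t) = e^(−1.320) = 0.2671.
C_P = 0.149×5.09/(0.223−0.149) × (0.4139−0.2671) = 10.25×0.1468 = 1.505 mol·L⁻¹.
Y_P = C_P/C_{A0} = 1.505/5.09 = 0.296.

0.296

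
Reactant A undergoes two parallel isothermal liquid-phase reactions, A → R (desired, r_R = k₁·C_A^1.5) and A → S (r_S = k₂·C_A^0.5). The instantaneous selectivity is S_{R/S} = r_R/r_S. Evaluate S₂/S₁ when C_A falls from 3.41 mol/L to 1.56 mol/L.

S_{R/S} = (k₁/k₂)·C_A, so S₂/S₁ = (C_{A,2}/C_{A,1}).
= 1.56/3.41 = 0.457.

0.457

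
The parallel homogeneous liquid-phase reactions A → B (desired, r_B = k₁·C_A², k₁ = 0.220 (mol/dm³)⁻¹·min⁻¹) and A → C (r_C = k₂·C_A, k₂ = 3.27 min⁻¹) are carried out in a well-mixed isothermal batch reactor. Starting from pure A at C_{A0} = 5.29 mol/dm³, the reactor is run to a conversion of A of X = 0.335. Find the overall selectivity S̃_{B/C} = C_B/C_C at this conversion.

0.295

C_A = C_{A0}(1−X) = 3.518 mol/dm³.
Along a PFR/batch, dC_C/dC_A = −r_C/(r_B+r_C) = −k₂/(k₂+k₁·C_A).
Integrating from C_{A0} to C_A: C_C = (3.27/0.220)·ln[(3.27+0.220·5.29)/(3.27+0.220·3.52)] = 14.86·ln(4.434/4.044) = 1.368 mol/dm³.
Then C_B = (C_{A0}−C_A) − C_C = 1.772 − 1.368 = 0.4041 mol/dm³.
S̃_{B/C} = C_B/C_C = 0.4041/1.368 = 0.295.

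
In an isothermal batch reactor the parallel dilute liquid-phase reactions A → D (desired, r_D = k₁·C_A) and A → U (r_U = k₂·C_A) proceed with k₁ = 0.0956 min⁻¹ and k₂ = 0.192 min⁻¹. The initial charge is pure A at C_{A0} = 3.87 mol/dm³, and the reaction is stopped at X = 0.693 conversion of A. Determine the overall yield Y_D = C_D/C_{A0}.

0.230

C_A = C_{A0}(1−X) = 1.188 mol/dm³.
Both paths are first order in A, so the instantaneous fraction to D is constant: dC_D/d(−C_A) = k₁/(k₁+k₂) = 0.3324.
C_D = 0.3324·(C_{A0}−C_A) = 0.3324×2.682 = 0.891 mol/dm³.
Y_D = C_D/C_{A0} = 0.8915/3.87 = 0.230.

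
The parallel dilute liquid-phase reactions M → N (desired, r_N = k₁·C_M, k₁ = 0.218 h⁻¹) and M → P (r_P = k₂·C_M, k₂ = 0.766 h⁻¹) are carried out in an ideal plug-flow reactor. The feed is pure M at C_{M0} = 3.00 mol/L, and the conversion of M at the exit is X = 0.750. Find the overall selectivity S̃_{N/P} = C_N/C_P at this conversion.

C_M = C_{M0}(1−X) = 0.7500 mol/L.
Both paths are first order in M, so the instantaneous fraction to N is constant: dC_N/d(−C_M) = k₁/(k₁+k₂) = 0.2215.
C_N = 0.2215·(C_{M0}−C_M) = 0.2215×2.250 = 0.498 mol/L.
C_P = (C_{M0}−C_M)−C_N = 1.752 mol/L; S̃_{N/P} = 0.4985/1.752 = 0.285.

0.285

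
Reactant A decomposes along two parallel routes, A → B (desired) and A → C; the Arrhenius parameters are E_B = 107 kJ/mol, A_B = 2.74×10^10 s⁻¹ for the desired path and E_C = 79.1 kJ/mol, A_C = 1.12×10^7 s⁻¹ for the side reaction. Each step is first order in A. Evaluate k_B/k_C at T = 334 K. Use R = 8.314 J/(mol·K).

0.106

Since both paths have the same order in A, the concentration cancels and S_{B/C} = k_B/k_C = (A_B/A_C)·exp[(E_C−E_B)/(RT)].
(E_C−E_B)/(RT) = (79.1−107)×10³/(8.314×334) = -27900/2777 = -10.05.
k_B/k_C = (2.74×10^10/1.12×10^7)·exp(-10.05) = 2446 × 4.330×10^-5 = 0.106.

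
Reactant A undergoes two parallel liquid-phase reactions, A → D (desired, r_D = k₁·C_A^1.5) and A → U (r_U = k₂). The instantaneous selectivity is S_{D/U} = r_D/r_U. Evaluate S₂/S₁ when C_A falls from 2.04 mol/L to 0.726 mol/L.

S_{D/U} = (k₁/k₂)·C_A^1.5, so S₂/S₁ = (C_{A,2}/C_{A,1})^1.5.
= (0.726/2.04)^1.5 = (0.3559)^1.5 = 0.212.
Selectivity toward D falls as C_A falls — high-concentration operation is favoured.

0.212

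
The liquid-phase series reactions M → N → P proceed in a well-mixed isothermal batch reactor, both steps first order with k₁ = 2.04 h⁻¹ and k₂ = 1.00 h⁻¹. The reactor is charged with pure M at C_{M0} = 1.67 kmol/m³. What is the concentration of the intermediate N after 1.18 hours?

0.712 kmol/m³

For first-order series with pure M initially, C_N(t) = k₁C_{M0}/(k₂−k₁)·(e^(−k₁t) − e^(−k₂t)).
e^(−k₁t) = e^(−2.04×1.18) = e^(−2.407) = 0.09007; e^(−k₂t) = e^(−1.180) = 0.3073.
C_N = 2.04×1.67/(1.00−2.04) × (0.09007−0.3073) = (-3.276)×(-0.2172) = 0.7115 kmol/m³.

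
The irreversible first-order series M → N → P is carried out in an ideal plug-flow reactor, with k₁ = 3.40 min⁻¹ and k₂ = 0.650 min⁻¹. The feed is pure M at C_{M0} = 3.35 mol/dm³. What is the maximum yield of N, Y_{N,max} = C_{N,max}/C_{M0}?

0.676

For a first-order series the maximum intermediate yield is C_{N,max}/C_{M0} = (k₁/k₂)^[k₂/(k₂−k₁)].
= (3.40/0.650)^(0.650/(0.650−3.40)) = (5.231)^(-0.2364) = 0.6763.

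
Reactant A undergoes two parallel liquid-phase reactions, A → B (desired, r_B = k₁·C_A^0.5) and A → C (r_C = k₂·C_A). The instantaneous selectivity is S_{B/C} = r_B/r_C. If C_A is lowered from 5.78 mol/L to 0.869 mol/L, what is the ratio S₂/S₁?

S_{B/C} = (k₁/k₂)·C_A^-0.5, so S₂/S₁ = (C_{A,2}/C_{A,1})^-0.5.
= (0.869/5.78)^(-0.5) = (0.1503)^(-0.5) = 2.58.
Selectivity toward B rises as C_A falls — low-concentration operation is favoured.

2.58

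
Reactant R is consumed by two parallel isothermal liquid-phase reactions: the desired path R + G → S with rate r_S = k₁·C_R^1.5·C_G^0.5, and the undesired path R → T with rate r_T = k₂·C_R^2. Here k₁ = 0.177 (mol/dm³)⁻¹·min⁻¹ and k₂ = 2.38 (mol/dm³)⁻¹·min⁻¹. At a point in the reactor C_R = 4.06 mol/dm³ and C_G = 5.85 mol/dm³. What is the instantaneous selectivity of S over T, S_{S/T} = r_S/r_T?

0.0893

S_{S/T} = r_S/r_T = (k₁·C_R^1.5·C_G^0.5)/(k₂·C_R^2) = (k₁/k₂)·C_R^-0.5·C_G^0.5.
= (0.177×4.060^1.5×5.850^0.5) / (2.38×4.060^2) = 3.502/39.23 = 0.0893.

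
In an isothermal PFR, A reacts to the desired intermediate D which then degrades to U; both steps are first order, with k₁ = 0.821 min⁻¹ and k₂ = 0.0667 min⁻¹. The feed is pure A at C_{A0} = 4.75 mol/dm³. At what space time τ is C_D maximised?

3.33 min

For first-order series the maximum of C_D occurs at τ_opt = ln(k₂/k₁)/(k₂−k₁).
= ln(0.0667/0.821)/(0.0667−0.821) = ln(0.08124)/-0.7543 = -2.510/-0.7543 = 3.33 min.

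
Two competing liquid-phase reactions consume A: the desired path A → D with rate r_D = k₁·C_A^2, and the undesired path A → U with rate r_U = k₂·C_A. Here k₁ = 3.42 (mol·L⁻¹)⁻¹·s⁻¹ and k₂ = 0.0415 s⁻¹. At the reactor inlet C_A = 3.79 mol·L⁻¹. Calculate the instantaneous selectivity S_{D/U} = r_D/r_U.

S_{D/U} = r_D/r_U = (k₁·C_A^2)/(k₂·C_A) = (k₁/k₂)·C_A.
= (3.42×3.790^2) / (0.0415×3.790) = 49.13/0.1573 = 312.
Since the desired path is higher order in A, keeping C_A high (PFR or concentrated feed) favours D.

312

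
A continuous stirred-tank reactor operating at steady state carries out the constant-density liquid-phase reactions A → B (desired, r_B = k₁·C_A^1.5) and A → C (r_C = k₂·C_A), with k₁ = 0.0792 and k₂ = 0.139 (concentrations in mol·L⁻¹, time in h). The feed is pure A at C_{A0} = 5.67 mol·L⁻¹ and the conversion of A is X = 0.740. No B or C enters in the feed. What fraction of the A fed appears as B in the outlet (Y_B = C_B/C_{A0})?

Exit C_A = C_{A0}(1−X) = 5.67×0.260 = 1.474 mol·L⁻¹.
Rates in a CSTR are evaluated at the outlet concentration: r_B = 0.0792×1.474^1.5 = 0.1418, r_C = 0.139×1.474 = 0.2049.
Fraction of consumed A going to B: r_B/(r_B+r_C) = 0.4089.
C_B = 0.4089·C_{A0}·X = 0.4089×5.67×0.740 = 1.72 mol·L⁻¹; Y_B = C_B/C_{A0} = 0.303.

0.303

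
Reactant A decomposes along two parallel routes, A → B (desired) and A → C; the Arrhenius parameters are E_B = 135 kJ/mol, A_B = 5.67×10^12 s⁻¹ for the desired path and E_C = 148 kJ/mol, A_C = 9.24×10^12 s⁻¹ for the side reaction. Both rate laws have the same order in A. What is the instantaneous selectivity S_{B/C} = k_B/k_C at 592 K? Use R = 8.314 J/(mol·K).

8.61

Since both paths have the same order in A, the concentration cancels and S_{B/C} = k_B/k_C = (A_B/A_C)·exp[(E_C−E_B)/(RT)].
(E_C−E_B)/(RT) = (148−135)×10³/(8.314×592) = 13000/4922 = 2.641.
k_B/k_C = (5.67×10^12/9.24×10^12)·exp(2.641) = 0.6136 × 14.03 = 8.61.
Since E_B < E_C, lowering the temperature improves selectivity toward B.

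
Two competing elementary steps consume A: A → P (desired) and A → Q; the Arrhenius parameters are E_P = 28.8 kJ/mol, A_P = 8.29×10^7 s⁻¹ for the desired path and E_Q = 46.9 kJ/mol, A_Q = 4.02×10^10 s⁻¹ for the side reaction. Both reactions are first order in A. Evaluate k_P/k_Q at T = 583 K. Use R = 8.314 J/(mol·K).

k_P/k_Q = (A_P/A_Q)·exp[−(E_P−E_Q)/(RT)] = (A_P/A_Q)·exp[(E_Q−E_P)/(RT)].
(E_Q−E_P)/(RT) = (46.9−28.8)×10³/(8.314×583) = 18100/4847 = 3.734.
k_P/k_Q = (8.29×10^7/4.02×10^10)·exp(3.734) = 0.002062 × 41.86 = 0.0863.
Since E_P < E_Q, lowering the temperature improves selectivity toward P.

0.0863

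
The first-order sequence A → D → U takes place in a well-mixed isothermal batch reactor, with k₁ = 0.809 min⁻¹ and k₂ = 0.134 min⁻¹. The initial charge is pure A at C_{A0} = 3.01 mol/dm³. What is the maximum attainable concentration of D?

At the optimum, C_{D,max}/C_{A0} = (k₁/k₂)^[k₂/(k₂−k₁)].
= (0.809/0.134)^(0.134/(0.134−0.809)) = (6.037)^(-0.1985) = 0.6998.
C_{D,max} = 0.6998×3.01 = 2.11 mol/dm³.

2.11 mol/dm³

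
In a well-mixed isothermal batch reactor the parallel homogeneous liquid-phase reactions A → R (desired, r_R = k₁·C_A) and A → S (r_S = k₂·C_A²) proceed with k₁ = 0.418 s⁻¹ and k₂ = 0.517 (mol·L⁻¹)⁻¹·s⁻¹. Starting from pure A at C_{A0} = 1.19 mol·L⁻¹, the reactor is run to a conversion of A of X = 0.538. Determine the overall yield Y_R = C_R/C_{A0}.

0.262

C_A = C_{A0}(1−X) = 0.5498 mol·L⁻¹.
Along a PFR/batch, dC_R/dC_A = −r_R/(r_R+r_S) = −k₁/(k₁+k₂·C_A).
Integrating from C_{A0} to C_A: C_R = (0.418/0.517)·ln[(0.418+0.517·1.19)/(0.418+0.517·0.550)] = 0.8085·ln(1.033/0.7022) = 0.3122 mol·L⁻¹.
Y_R = C_R/C_{A0} = 0.3122/1.19 = 0.262.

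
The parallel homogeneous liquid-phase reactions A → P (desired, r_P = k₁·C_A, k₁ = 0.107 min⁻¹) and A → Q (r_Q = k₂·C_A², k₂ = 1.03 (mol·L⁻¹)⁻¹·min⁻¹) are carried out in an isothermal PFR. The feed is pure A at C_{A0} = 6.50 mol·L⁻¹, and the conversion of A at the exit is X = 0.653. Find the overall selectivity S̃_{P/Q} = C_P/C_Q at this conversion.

0.0258

C_A = C_{A0}(1−X) = 2.255 mol·L⁻¹.
Along a PFR/batch, dC_P/dC_A = −r_P/(r_P+r_Q) = −k₁/(k₁+k₂·C_A).
Integrating from C_{A0} to C_A: C_P = (0.107/1.03)·ln[(0.107+1.03·6.50)/(0.107+1.03·2.26)] = 0.1039·ln(6.802/2.430) = 0.1069 mol·L⁻¹.
C_Q = (C_{A0}−C_A)−C_P = 4.138 mol·L⁻¹; S̃_{P/Q} = 0.1069/4.138 = 0.0258.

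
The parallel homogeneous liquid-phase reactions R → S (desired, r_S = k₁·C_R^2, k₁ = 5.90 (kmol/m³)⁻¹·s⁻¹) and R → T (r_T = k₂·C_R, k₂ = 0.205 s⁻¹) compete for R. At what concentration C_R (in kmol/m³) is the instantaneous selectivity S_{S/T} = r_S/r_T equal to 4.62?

0.161 kmol/m³

S_{S/T} = (k₁/k₂)·C_R ⇒ C_R = S·k₂/k₁.
= 4.62×0.205/5.90 = 0.161 kmol/m³.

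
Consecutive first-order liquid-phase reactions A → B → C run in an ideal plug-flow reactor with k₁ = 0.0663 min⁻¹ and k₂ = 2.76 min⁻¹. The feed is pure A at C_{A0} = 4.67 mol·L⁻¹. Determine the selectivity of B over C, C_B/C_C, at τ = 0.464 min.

Solving the coupled first-order balances gives C_B(τ) = [k₁/(k₂−k₁)]·C_{A0}·(e^(−k₁τ) − e^(−k₂τ)).
e^(−k₁τ) = e^(−0.0663×0.464) = e^(−0.03076) = 0.9697; e^(−k₂τ) = e^(−1.281) = 0.2779.
C_B = 0.0663×4.67/(2.76−0.0663) × (0.9697−0.2779) = 0.1149×0.6918 = 0.07952 mol·L⁻¹.
C_A = C_{A0}e^(−k₁τ) = 4.529 mol·L⁻¹, so C_C = C_{A0}−C_A−C_B = 0.06195 mol·L⁻¹; C_B/C_C = 1.28.

1.28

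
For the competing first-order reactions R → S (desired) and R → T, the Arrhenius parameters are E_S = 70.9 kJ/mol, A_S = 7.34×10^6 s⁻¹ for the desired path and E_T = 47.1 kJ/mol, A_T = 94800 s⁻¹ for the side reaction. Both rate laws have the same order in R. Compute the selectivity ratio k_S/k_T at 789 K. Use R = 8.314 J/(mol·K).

k_S/k_T = (A_S/A_T)·exp[−(E_S−E_T)/(RT)] = (A_S/A_T)·exp[(E_T−E_S)/(RT)].
(E_T−E_S)/(RT) = (47.1−70.9)×10³/(8.314×789) = -23800/6560 = -3.628.
k_S/k_T = (7.34×10^6/94800)·exp(-3.628) = 77.43 × 0.02656 = 2.06.
Since E_S > E_T, raising the temperature improves selectivity toward S.

2.06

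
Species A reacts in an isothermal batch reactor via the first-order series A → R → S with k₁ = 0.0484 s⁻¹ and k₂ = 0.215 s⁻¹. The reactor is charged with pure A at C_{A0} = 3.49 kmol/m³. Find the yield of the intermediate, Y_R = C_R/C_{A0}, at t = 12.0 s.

The intermediate concentration in a first-order A→B→C sequence is C_R = k₁C_{A0}(e^(−k₁t) − e^(−k₂t))/(k₂−k₁).
e^(−k₁t) = e^(−0.0484×12.0) = e^(−0.5808) = 0.5595; e^(−k₂t) = e^(−2.580) = 0.07577.
C_R = 0.0484×3.49/(0.215−0.0484) × (0.5595−0.07577) = 1.014×0.4837 = 0.4904 kmol/m³.
Y_R = C_R/C_{A0} = 0.4904/3.49 = 0.141.

0.141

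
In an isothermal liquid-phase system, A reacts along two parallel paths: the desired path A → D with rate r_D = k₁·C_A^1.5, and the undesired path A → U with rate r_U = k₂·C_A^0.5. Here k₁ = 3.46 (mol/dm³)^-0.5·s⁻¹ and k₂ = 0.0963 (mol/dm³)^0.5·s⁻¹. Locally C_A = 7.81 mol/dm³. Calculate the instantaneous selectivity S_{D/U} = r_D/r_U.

281

S_{D/U} = r_D/r_U = (k₁·C_A^1.5)/(k₂·C_A^0.5) = (k₁/k₂)·C_A.
= (3.46×7.810^1.5) / (0.0963×7.810^0.5) = 75.52/0.2691 = 281.
Since the desired path is higher order in A, keeping C_A high (PFR or concentrated feed) favours D.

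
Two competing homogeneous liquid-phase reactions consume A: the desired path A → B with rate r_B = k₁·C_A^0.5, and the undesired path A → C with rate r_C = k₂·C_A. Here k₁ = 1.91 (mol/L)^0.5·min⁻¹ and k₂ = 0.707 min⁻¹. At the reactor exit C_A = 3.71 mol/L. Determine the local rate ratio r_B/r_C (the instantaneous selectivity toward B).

S_{B/C} = r_B/r_C = (k₁·C_A^0.5)/(k₂·C_A) = (k₁/k₂)·C_A^-0.5.
= (1.91×3.710^0.5) / (0.707×3.710) = 3.679/2.623 = 1.40.
The undesired path is higher order in A, so low C_A (CSTR or dilute feed) favours B.

1.40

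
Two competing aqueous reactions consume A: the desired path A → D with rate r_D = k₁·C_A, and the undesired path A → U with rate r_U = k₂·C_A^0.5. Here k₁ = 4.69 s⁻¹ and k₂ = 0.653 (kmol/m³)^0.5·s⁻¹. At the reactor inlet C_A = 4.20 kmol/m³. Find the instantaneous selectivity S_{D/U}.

S_{D/U} = r_D/r_U = (k₁·C_A)/(k₂·C_A^0.5) = (k₁/k₂)·C_A^0.5.
= (4.69×4.200) / (0.653×4.200^0.5) = 19.70/1.338 = 14.7.
Since the desired path is higher order in A, keeping C_A high (PFR or concentrated feed) favours D.

14.7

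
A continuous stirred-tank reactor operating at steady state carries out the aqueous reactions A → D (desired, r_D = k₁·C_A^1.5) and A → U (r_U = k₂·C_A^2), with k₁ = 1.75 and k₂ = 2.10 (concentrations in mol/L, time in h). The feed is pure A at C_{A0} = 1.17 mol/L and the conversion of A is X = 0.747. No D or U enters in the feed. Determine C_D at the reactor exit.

0.529 mol/L

Exit C_A = C_{A0}(1−X) = 1.17×0.253 = 0.2960 mol/L.
A CSTR operates uniformly at the exit composition, giving r_D = 0.2818 and r_U = 0.1840 (each k·C_A^n at C_A = 0.2960).
Fraction of consumed A going to D: r_D/(r_D+r_U) = 0.6050.
C_D = 0.6050·C_{A0}·X = 0.6050×1.17×0.747 = 0.529 mol/L.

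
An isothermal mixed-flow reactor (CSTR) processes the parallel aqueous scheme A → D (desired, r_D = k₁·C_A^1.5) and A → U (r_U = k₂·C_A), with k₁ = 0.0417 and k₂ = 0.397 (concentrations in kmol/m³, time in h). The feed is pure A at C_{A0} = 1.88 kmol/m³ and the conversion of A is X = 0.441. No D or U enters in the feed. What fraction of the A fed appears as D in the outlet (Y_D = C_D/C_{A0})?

0.0429

Exit C_A = C_{A0}(1−X) = 1.88×0.559 = 1.051 kmol/m³.
Rates in a CSTR are evaluated at the outlet concentration: r_D = 0.0417×1.051^1.5 = 0.04493, r_U = 0.397×1.051 = 0.4172.
Fraction of consumed A going to D: r_D/(r_D+r_U) = 0.09721.
C_D = 0.09721·C_{A0}·X = 0.09721×1.88×0.441 = 0.0806 kmol/m³; Y_D = C_D/C_{A0} = 0.0429.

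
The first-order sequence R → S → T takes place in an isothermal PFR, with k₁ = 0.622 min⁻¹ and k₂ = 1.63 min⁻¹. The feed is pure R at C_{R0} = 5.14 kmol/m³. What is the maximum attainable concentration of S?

1.08 kmol/m³

At the optimum, C_{S,max}/C_{R0} = (k₁/k₂)^[k₂/(k₂−k₁)].
= (0.622/1.63)^(1.63/(1.63−0.622)) = (0.3816)^(1.617) = 0.2106.
C_{S,max} = 0.2106×5.14 = 1.08 kmol/m³.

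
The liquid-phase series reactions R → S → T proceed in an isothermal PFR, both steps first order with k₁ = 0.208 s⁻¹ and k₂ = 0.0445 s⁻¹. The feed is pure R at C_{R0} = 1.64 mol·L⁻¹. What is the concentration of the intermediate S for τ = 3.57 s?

For first-order series with pure R initially, C_S(τ) = k₁C_{R0}/(k₂−k₁)·(e^(−k₁τ) − e^(−k₂τ)).
e^(−k₁τ) = e^(−0.208×3.57) = e^(−0.7426) = 0.4759; e^(−k₂τ) = e^(−0.1589) = 0.8531.
C_S = 0.208×1.64/(0.0445−0.208) × (0.4759−0.8531) = (-2.086)×(-0.3772) = 0.7870 mol·L⁻¹.

0.787 mol·L⁻¹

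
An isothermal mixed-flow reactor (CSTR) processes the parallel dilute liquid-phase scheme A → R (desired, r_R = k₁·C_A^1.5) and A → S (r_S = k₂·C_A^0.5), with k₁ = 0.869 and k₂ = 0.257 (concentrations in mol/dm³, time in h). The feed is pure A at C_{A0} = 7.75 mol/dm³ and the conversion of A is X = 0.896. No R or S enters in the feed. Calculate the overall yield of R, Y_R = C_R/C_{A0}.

0.655

Exit C_A = C_{A0}(1−X) = 7.75×0.104 = 0.8060 mol/dm³.
In a CSTR the entire volume is at exit conditions, so r_R = 0.869×0.8060^1.5 = 0.6288 and r_S = 0.257×0.8060^0.5 = 0.2307.
Fraction of consumed A going to R: r_R/(r_R+r_S) = 0.7316.
C_R = 0.7316·C_{A0}·X = 0.7316×7.75×0.896 = 5.08 mol/dm³; Y_R = C_R/C_{A0} = 0.655.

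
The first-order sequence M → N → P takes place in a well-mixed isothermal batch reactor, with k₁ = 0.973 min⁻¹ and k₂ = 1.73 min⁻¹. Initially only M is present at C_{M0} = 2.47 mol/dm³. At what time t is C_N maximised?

0.760 min

For first-order series the maximum of C_N occurs at t_opt = ln(k₂/k₁)/(k₂−k₁).
= ln(1.73/0.973)/(1.73−0.973) = ln(1.778)/0.7570 = 0.5755/0.7570 = 0.760 min.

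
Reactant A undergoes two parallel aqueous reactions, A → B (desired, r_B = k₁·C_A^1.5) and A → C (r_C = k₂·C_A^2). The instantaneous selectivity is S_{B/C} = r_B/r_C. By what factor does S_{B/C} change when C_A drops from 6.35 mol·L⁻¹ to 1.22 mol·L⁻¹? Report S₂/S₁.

2.28

S_{B/C} = (k₁/k₂)·C_A^-0.5, so S₂/S₁ = (C_{A,2}/C_{A,1})^-0.5.
= (1.22/6.35)^(-0.5) = (0.1921)^(-0.5) = 2.28.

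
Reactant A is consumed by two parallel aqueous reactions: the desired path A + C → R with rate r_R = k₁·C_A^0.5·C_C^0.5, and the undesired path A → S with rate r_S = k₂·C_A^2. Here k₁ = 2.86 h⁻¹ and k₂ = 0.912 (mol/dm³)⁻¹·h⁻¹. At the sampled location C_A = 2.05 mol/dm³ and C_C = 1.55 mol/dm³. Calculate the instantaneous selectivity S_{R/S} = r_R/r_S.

1.33

S_{R/S} = r_R/r_S = (k₁·C_A^0.5·C_C^0.5)/(k₂·C_A^2) = (k₁/k₂)·C_A^-1.5·C_C^0.5.
= (2.86×2.050^0.5×1.550^0.5) / (0.912×2.050^2) = 5.098/3.833 = 1.33.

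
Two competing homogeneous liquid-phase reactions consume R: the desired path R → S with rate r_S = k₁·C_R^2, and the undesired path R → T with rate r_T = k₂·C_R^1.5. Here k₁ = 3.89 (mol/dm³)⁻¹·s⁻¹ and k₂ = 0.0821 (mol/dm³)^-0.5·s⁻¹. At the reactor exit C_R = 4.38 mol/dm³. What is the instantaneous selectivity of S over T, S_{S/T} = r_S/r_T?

99.2

S_{S/T} = r_S/r_T = (k₁·C_R^2)/(k₂·C_R^1.5) = (k₁/k₂)·C_R^0.5.
= (3.89×4.380^2) / (0.0821×4.380^1.5) = 74.63/0.7526 = 99.2.
Since the desired path is higher order in R, keeping C_R high (PFR or concentrated feed) favours S.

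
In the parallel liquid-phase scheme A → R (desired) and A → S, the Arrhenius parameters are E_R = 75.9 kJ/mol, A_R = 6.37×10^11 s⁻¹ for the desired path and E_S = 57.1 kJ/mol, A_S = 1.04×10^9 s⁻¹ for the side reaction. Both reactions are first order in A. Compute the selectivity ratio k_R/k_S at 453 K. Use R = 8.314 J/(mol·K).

Since both paths have the same order in A, the concentration cancels and S_{R/S} = k_R/k_S = (A_R/A_S)·exp[(E_S−E_R)/(RT)].
(E_S−E_R)/(RT) = (57.1−75.9)×10³/(8.314×453) = -18800/3766 = -4.992.
k_R/k_S = (6.37×10^11/1.04×10^9)·exp(-4.992) = 612.5 × 0.006794 = 4.16.

4.16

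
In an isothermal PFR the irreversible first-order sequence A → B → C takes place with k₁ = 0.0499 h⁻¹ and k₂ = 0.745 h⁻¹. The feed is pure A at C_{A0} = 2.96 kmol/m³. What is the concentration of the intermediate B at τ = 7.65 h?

Solving the coupled first-order balances gives C_B(τ) = [k₁/(k₂−k₁)]·C_{A0}·(e^(−k₁τ) − e^(−k₂τ)).
e^(−k₁τ) = e^(−0.0499×7.65) = e^(−0.3817) = 0.6827; e^(−k₂τ) = e^(−5.699) = 0.003348.
C_B = 0.0499×2.96/(0.745−0.0499) × (0.6827−0.003348) = 0.2125×0.6793 = 0.1444 kmol/m³.

0.144 kmol/m³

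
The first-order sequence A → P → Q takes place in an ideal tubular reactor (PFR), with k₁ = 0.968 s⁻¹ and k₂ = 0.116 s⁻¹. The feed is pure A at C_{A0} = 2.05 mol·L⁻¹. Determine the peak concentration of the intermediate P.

Evaluating C_P at τ_opt = ln(k₂/k₁)/(k₂−k₁) gives C_{P,max}/C_{A0} = (k₁/k₂)^[k₂/(k₂−k₁)].
= (0.968/0.116)^(0.116/(0.116−0.968)) = (8.345)^(-0.1362) = 0.7491.
C_{P,max} = 0.7491×2.05 = 1.54 mol·L⁻¹.

1.54 mol·L⁻¹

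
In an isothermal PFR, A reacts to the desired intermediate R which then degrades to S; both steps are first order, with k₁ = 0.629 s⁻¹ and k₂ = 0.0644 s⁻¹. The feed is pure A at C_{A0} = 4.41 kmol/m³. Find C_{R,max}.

3.40 kmol/m³

Evaluating C_R at τ_opt = ln(k₂/k₁)/(k₂−k₁) gives C_{R,max}/C_{A0} = (k₁/k₂)^[k₂/(k₂−k₁)].
= (0.629/0.0644)^(0.0644/(0.0644−0.629)) = (9.767)^(-0.1141) = 0.7711.
C_{R,max} = 0.7711×4.41 = 3.40 kmol/m³.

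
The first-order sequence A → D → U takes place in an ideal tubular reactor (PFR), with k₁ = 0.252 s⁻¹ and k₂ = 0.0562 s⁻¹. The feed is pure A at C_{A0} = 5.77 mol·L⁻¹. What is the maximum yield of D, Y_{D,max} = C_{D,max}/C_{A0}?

For a first-order series the maximum intermediate yield is C_{D,max}/C_{A0} = (k₁/k₂)^[k₂/(k₂−k₁)].
= (0.252/0.0562)^(0.0562/(0.0562−0.252)) = (4.484)^(-0.2870) = 0.6501.

0.650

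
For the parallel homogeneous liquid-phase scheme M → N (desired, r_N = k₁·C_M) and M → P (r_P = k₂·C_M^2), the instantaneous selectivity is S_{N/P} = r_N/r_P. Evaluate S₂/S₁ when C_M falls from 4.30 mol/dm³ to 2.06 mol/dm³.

2.09

S_{N/P} = (k₁/k₂)·C_M⁻¹, so S₂/S₁ = (C_{M,2}/C_{M,1})⁻¹.
= 4.30/2.06 = 2.09.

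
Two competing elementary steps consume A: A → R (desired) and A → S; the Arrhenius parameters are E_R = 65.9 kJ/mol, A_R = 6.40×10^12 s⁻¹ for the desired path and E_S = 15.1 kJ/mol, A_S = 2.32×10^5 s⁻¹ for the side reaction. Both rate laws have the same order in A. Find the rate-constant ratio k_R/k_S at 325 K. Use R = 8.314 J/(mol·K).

Since both paths have the same order in A, the concentration cancels and S_{R/S} = k_R/k_S = (A_R/A_S)·exp[(E_S−E_R)/(RT)].
(E_S−E_R)/(RT) = (15.1−65.9)×10³/(8.314×325) = -50800/2702 = -18.80.
k_R/k_S = (6.40×10^12/2.32×10^5)·exp(-18.80) = 2.759×10^7 × 6.840×10^-9 = 0.189.
Since E_R > E_S, raising the temperature improves selectivity toward R.

0.189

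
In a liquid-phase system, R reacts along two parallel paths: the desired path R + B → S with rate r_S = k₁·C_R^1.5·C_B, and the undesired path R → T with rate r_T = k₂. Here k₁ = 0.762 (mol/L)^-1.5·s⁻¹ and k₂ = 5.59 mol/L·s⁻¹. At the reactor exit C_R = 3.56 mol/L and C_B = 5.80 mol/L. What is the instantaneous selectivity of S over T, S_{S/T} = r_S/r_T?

S_{S/T} = r_S/r_T = (k₁·C_R^1.5·C_B)/(k₂) = (k₁/k₂)·C_R^1.5·C_B.
= (0.762×3.560^1.5×5.800) / (5.59) = 29.69/5.590 = 5.31.

5.31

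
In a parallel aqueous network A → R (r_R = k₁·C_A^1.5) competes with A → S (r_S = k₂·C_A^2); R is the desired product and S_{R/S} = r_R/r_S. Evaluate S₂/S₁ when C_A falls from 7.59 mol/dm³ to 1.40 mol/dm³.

2.33

S_{R/S} = (k₁/k₂)·C_A^-0.5, so S₂/S₁ = (C_{A,2}/C_{A,1})^-0.5.
= (1.40/7.59)^(-0.5) = (0.1845)^(-0.5) = 2.33.
Selectivity toward R rises as C_A falls — low-concentration operation is favoured.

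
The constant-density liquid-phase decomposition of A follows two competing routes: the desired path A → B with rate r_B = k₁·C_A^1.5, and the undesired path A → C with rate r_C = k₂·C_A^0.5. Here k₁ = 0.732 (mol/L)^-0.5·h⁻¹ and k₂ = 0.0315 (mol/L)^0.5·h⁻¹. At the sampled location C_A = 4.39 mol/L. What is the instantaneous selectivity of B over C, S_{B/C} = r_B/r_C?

102

S_{B/C} = r_B/r_C = (k₁·C_A^1.5)/(k₂·C_A^0.5) = (k₁/k₂)·C_A.
= (0.732×4.390^1.5) / (0.0315×4.390^0.5) = 6.733/0.06600 = 102.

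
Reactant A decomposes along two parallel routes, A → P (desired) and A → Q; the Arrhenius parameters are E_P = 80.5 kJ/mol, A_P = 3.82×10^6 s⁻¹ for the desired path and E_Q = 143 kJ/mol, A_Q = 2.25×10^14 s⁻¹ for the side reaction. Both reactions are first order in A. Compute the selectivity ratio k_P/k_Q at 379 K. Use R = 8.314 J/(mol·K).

k_P/k_Q = (A_P/A_Q)·exp[−(E_P−E_Q)/(RT)] = (A_P/A_Q)·exp[(E_Q−E_P)/(RT)].
(E_Q−E_P)/(RT) = (143−80.5)×10³/(8.314×379) = 62500/3151 = 19.83.
k_P/k_Q = (3.82×10^6/2.25×10^14)·exp(19.83) = 1.698×10^-8 × 4.113×10^8 = 6.98.
Since E_P < E_Q, lowering the temperature improves selectivity toward P.

6.98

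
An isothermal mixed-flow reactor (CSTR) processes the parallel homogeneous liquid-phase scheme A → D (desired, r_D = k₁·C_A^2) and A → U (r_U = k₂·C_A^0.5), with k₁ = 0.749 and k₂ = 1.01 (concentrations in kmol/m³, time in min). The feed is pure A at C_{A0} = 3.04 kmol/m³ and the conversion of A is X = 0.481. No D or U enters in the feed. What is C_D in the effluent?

0.870 kmol/m³

Exit C_A = C_{A0}(1−X) = 3.04×0.519 = 1.578 kmol/m³.
A CSTR operates uniformly at the exit composition, giving r_D = 1.865 and r_U = 1.269 (each k·C_A^n at C_A = 1.578).
Fraction of consumed A going to D: r_D/(r_D+r_U) = 0.5951.
C_D = 0.5951·C_{A0}·X = 0.5951×3.04×0.481 = 0.870 kmol/m³.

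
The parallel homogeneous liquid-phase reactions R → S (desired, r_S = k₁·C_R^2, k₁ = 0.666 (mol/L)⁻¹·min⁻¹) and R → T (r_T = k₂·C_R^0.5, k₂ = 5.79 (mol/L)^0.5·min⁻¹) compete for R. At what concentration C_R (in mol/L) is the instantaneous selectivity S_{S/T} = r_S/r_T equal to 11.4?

S_{S/T} = (k₁/k₂)·C_R^1.5 ⇒ C_R = (S·k₂/k₁)^(1/1.5).
= (11.4×5.79/0.666)^(0.6667) = (99.11)^(0.6667) = 21.4 mol/L.

21.4 mol/L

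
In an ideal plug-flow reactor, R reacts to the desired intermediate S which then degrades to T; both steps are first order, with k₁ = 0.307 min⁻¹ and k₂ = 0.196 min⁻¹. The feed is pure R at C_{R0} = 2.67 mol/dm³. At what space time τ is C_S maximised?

4.04 min

Setting dC_S/dτ = 0 gives τ_opt = ln(k₂/k₁)/(k₂−k₁).
= ln(0.196/0.307)/(0.196−0.307) = ln(0.6384)/-0.1110 = -0.4487/-0.1110 = 4.04 min.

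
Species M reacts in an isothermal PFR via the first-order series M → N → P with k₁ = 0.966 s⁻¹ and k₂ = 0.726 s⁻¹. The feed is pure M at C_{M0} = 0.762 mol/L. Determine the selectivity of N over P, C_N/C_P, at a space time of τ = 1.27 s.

1.47

Solving the coupled first-order balances gives C_N(τ) = [k₁/(k₂−k₁)]·C_{M0}·(e^(−k₁τ) − e^(−k₂τ)).
e^(−k₁τ) = e^(−0.966×1.27) = e^(−1.227) = 0.2932; e^(−k₂τ) = e^(−0.9220) = 0.3977.
C_N = 0.966×0.762/(0.726−0.966) × (0.2932−0.3977) = (-3.067)×(-0.1045) = 0.3205 mol/L.
C_M = C_{M0}e^(−k₁τ) = 0.2234 mol/L, so C_P = C_{M0}−C_M−C_N = 0.2181 mol/L; C_N/C_P = 1.47.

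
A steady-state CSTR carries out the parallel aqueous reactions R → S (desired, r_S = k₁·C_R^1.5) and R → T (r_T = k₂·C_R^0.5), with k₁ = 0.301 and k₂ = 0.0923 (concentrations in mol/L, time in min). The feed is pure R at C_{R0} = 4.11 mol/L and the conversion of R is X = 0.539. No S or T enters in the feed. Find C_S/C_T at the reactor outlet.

Exit C_R = C_{R0}(1−X) = 4.11×0.461 = 1.895 mol/L.
Rates in a CSTR are evaluated at the outlet concentration: r_S = 0.301×1.895^1.5 = 0.7850, r_T = 0.0923×1.895^0.5 = 0.1270.
Overall selectivity = C_S/C_T = r_Sτ/(r_Tτ) = r_S/r_T = 6.18.

6.18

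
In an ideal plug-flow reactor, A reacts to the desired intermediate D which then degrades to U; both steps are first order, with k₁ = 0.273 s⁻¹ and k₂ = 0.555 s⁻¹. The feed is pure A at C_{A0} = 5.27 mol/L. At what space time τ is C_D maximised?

Setting dC_D/dτ = 0 gives τ_opt = ln(k₂/k₁)/(k₂−k₁).
= ln(0.555/0.273)/(0.555−0.273) = ln(2.033)/0.2820 = 0.7095/0.2820 = 2.52 s.

2.52 s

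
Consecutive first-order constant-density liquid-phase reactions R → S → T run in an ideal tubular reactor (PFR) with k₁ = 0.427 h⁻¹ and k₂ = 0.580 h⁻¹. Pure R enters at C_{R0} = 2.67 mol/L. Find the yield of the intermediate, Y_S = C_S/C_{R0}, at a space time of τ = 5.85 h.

0.136

For first-order series with pure R initially, C_S(τ) = k₁C_{R0}/(k₂−k₁)·(e^(−k₁τ) − e^(−k₂τ)).
e^(−k₁τ) = e^(−0.427×5.85) = e^(−2.498) = 0.08225; e^(−k₂τ) = e^(−3.393) = 0.03361.
C_S = 0.427×2.67/(0.580−0.427) × (0.08225−0.03361) = 7.452×0.04865 = 0.3625 mol/L.
Y_S = C_S/C_{R0} = 0.3625/2.67 = 0.136.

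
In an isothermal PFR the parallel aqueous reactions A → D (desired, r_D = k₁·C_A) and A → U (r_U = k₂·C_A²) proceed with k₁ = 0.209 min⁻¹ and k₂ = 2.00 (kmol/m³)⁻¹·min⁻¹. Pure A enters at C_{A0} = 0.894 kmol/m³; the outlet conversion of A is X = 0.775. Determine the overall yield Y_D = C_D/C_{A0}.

C_A = C_{A0}(1−X) = 0.2011 kmol/m³.
Along a PFR/batch, dC_D/dC_A = −r_D/(r_D+r_U) = −k₁/(k₁+k₂·C_A).
Integrating from C_{A0} to C_A: C_D = (0.209/2.00)·ln[(0.209+2.00·0.894)/(0.209+2.00·0.201)] = 0.1045·ln(1.997/0.6113) = 0.1237 kmol/m³.
Y_D = C_D/C_{A0} = 0.1237/0.894 = 0.138.

0.138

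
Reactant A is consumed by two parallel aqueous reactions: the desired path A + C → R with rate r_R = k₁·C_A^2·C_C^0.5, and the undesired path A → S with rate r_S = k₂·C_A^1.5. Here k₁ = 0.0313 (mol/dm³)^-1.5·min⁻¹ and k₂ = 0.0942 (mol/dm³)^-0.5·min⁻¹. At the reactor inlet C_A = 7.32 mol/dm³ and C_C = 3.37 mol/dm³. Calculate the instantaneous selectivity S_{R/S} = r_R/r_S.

S_{R/S} = r_R/r_S = (k₁·C_A^2·C_C^0.5)/(k₂·C_A^1.5) = (k₁/k₂)·C_A^0.5·C_C^0.5.
= (0.0313×7.320^2×3.370^0.5) / (0.0942×7.320^1.5) = 3.079/1.866 = 1.65.

1.65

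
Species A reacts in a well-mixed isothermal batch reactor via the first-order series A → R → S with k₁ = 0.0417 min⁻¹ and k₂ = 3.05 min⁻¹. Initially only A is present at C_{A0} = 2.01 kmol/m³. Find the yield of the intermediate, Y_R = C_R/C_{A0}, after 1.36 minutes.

0.0129

For first-order series with pure A initially, C_R(t) = k₁C_{A0}/(k₂−k₁)·(e^(−k₁t) − e^(−k₂t)).
e^(−k₁t) = e^(−0.0417×1.36) = e^(−0.05671) = 0.9449; e^(−k₂t) = e^(−4.148) = 0.01580.
C_R = 0.0417×2.01/(3.05−0.0417) × (0.9449−0.01580) = 0.02786×0.9291 = 0.02589 kmol/m³.
Y_R = C_R/C_{A0} = 0.02589/2.01 = 0.0129.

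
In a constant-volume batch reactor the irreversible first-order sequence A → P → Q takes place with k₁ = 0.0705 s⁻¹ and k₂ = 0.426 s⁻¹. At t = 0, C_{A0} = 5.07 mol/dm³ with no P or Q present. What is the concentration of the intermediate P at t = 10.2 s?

0.477 mol/dm³

Solving the coupled first-order balances gives C_P(t) = [k₁/(k₂−k₁)]·C_{A0}·(e^(−k₁t) − e^(−k₂t)).
e^(−k₁t) = e^(−0.0705×10.2) = e^(−0.7191) = 0.4872; e^(−k₂t) = e^(−4.345) = 0.01297.
C_P = 0.0705×5.07/(0.426−0.0705) × (0.4872−0.01297) = 1.005×0.4742 = 0.4768 mol/dm³.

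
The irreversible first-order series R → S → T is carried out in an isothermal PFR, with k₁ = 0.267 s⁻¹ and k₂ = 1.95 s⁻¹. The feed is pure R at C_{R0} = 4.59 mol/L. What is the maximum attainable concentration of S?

0.458 mol/L

At the optimum, C_{S,max}/C_{R0} = (k₁/k₂)^[k₂/(k₂−k₁)].
= (0.267/1.95)^(1.95/(1.95−0.267)) = (0.1369)^(1.159) = 0.09988.
C_{S,max} = 0.09988×4.59 = 0.458 mol/L.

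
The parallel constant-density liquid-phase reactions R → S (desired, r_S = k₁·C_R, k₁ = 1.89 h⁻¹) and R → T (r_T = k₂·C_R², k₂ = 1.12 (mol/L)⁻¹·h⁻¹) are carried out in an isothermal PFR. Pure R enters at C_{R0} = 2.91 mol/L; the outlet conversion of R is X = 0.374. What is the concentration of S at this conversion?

0.456 mol/L

C_R = C_{R0}(1−X) = 1.822 mol/L.
Along a PFR/batch, dC_S/dC_R = −r_S/(r_S+r_T) = −k₁/(k₁+k₂·C_R).
Integrating from C_{R0} to C_R: C_S = (1.89/1.12)·ln[(1.89+1.12·2.91)/(1.89+1.12·1.82)] = 1.687·ln(5.149/3.930) = 0.4559 mol/L.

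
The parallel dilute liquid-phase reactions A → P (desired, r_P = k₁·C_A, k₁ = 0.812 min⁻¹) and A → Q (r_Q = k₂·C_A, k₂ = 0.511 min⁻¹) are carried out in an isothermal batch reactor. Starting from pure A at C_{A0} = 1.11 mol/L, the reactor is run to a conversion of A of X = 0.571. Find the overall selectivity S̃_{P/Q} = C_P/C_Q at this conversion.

C_A = C_{A0}(1−X) = 0.4762 mol/L.
Both paths are first order in A, so the instantaneous fraction to P is constant: dC_P/d(−C_A) = k₁/(k₁+k₂) = 0.6138.
C_P = 0.6138·(C_{A0}−C_A) = 0.6138×0.6338 = 0.389 mol/L.
C_Q = (C_{A0}−C_A)−C_P = 0.2448 mol/L; S̃_{P/Q} = 0.3890/0.2448 = 1.59.

1.59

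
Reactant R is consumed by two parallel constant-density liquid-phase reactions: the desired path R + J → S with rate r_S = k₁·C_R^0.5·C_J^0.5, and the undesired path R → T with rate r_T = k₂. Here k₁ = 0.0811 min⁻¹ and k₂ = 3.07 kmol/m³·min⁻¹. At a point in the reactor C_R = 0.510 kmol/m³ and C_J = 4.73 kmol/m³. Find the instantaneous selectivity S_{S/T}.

0.0410

S_{S/T} = r_S/r_T = (k₁·C_R^0.5·C_J^0.5)/(k₂) = (k₁/k₂)·C_R^0.5·C_J^0.5.
= (0.0811×0.5100^0.5×4.730^0.5) / (3.07) = 0.1260/3.070 = 0.0410.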